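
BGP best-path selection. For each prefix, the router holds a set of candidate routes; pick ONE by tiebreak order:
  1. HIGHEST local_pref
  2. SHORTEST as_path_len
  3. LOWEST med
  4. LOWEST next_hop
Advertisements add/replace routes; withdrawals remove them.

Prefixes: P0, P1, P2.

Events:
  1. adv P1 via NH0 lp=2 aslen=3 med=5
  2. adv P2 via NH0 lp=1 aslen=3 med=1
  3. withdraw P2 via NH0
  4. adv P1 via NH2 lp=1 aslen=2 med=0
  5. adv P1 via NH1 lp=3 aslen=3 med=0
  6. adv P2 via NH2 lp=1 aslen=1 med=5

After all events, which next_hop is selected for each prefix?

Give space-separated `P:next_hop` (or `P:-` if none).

Op 1: best P0=- P1=NH0 P2=-
Op 2: best P0=- P1=NH0 P2=NH0
Op 3: best P0=- P1=NH0 P2=-
Op 4: best P0=- P1=NH0 P2=-
Op 5: best P0=- P1=NH1 P2=-
Op 6: best P0=- P1=NH1 P2=NH2

Answer: P0:- P1:NH1 P2:NH2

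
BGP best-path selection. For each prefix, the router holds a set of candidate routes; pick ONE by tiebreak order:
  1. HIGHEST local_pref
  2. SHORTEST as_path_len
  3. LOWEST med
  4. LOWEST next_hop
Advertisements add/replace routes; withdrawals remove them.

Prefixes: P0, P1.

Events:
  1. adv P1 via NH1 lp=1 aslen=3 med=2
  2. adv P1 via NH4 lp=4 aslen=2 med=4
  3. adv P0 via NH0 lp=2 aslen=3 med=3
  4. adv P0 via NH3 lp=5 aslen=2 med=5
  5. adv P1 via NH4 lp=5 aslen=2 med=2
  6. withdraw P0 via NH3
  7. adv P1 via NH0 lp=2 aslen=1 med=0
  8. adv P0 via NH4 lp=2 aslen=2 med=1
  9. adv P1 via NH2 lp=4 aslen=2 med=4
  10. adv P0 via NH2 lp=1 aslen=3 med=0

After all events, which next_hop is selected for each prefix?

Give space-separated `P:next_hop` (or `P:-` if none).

Op 1: best P0=- P1=NH1
Op 2: best P0=- P1=NH4
Op 3: best P0=NH0 P1=NH4
Op 4: best P0=NH3 P1=NH4
Op 5: best P0=NH3 P1=NH4
Op 6: best P0=NH0 P1=NH4
Op 7: best P0=NH0 P1=NH4
Op 8: best P0=NH4 P1=NH4
Op 9: best P0=NH4 P1=NH4
Op 10: best P0=NH4 P1=NH4

Answer: P0:NH4 P1:NH4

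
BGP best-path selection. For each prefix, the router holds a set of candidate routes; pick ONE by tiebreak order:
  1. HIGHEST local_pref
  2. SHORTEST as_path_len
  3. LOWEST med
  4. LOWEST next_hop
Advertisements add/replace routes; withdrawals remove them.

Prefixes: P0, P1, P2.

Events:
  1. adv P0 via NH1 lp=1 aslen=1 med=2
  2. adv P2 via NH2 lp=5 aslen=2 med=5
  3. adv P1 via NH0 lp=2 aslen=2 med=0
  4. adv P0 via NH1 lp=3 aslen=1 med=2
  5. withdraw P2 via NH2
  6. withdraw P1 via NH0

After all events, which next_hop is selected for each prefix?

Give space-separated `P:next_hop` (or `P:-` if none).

Op 1: best P0=NH1 P1=- P2=-
Op 2: best P0=NH1 P1=- P2=NH2
Op 3: best P0=NH1 P1=NH0 P2=NH2
Op 4: best P0=NH1 P1=NH0 P2=NH2
Op 5: best P0=NH1 P1=NH0 P2=-
Op 6: best P0=NH1 P1=- P2=-

Answer: P0:NH1 P1:- P2:-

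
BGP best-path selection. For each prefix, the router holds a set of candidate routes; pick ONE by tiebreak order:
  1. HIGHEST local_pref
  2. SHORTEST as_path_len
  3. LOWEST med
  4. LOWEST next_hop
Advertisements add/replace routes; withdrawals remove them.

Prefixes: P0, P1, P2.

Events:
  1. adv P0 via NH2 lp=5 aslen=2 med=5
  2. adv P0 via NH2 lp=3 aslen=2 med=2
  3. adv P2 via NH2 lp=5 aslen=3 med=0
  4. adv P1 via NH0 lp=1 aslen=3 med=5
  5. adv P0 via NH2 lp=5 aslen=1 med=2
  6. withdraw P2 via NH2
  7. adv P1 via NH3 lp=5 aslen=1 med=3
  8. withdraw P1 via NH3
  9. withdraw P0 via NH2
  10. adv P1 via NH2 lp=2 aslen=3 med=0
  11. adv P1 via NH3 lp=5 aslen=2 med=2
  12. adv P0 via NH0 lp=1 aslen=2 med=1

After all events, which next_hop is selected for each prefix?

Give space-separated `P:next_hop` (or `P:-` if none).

Answer: P0:NH0 P1:NH3 P2:-

Derivation:
Op 1: best P0=NH2 P1=- P2=-
Op 2: best P0=NH2 P1=- P2=-
Op 3: best P0=NH2 P1=- P2=NH2
Op 4: best P0=NH2 P1=NH0 P2=NH2
Op 5: best P0=NH2 P1=NH0 P2=NH2
Op 6: best P0=NH2 P1=NH0 P2=-
Op 7: best P0=NH2 P1=NH3 P2=-
Op 8: best P0=NH2 P1=NH0 P2=-
Op 9: best P0=- P1=NH0 P2=-
Op 10: best P0=- P1=NH2 P2=-
Op 11: best P0=- P1=NH3 P2=-
Op 12: best P0=NH0 P1=NH3 P2=-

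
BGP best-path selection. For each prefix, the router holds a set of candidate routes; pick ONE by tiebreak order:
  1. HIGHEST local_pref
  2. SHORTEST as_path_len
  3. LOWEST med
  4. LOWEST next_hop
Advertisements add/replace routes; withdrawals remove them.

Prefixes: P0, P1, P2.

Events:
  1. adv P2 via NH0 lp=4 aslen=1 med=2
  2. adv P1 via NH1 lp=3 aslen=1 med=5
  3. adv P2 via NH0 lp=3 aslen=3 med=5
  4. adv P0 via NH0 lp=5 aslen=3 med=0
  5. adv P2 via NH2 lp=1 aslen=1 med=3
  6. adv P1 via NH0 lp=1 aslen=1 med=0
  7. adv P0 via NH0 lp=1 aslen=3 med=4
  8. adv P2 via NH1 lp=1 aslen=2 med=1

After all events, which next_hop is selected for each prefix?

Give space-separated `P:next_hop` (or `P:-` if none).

Answer: P0:NH0 P1:NH1 P2:NH0

Derivation:
Op 1: best P0=- P1=- P2=NH0
Op 2: best P0=- P1=NH1 P2=NH0
Op 3: best P0=- P1=NH1 P2=NH0
Op 4: best P0=NH0 P1=NH1 P2=NH0
Op 5: best P0=NH0 P1=NH1 P2=NH0
Op 6: best P0=NH0 P1=NH1 P2=NH0
Op 7: best P0=NH0 P1=NH1 P2=NH0
Op 8: best P0=NH0 P1=NH1 P2=NH0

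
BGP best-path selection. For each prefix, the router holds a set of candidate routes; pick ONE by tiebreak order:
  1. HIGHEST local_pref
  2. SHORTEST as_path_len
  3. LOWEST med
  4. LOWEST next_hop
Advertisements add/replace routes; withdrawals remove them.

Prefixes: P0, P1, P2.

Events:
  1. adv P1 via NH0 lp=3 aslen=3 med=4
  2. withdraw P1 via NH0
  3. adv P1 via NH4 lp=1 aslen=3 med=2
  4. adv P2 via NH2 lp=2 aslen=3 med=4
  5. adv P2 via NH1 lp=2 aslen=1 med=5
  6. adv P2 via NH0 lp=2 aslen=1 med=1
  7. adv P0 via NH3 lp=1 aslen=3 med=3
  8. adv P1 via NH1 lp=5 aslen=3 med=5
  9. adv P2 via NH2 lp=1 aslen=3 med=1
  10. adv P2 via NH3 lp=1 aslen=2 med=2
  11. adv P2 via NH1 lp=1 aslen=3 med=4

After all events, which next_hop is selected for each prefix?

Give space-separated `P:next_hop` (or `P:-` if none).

Op 1: best P0=- P1=NH0 P2=-
Op 2: best P0=- P1=- P2=-
Op 3: best P0=- P1=NH4 P2=-
Op 4: best P0=- P1=NH4 P2=NH2
Op 5: best P0=- P1=NH4 P2=NH1
Op 6: best P0=- P1=NH4 P2=NH0
Op 7: best P0=NH3 P1=NH4 P2=NH0
Op 8: best P0=NH3 P1=NH1 P2=NH0
Op 9: best P0=NH3 P1=NH1 P2=NH0
Op 10: best P0=NH3 P1=NH1 P2=NH0
Op 11: best P0=NH3 P1=NH1 P2=NH0

Answer: P0:NH3 P1:NH1 P2:NH0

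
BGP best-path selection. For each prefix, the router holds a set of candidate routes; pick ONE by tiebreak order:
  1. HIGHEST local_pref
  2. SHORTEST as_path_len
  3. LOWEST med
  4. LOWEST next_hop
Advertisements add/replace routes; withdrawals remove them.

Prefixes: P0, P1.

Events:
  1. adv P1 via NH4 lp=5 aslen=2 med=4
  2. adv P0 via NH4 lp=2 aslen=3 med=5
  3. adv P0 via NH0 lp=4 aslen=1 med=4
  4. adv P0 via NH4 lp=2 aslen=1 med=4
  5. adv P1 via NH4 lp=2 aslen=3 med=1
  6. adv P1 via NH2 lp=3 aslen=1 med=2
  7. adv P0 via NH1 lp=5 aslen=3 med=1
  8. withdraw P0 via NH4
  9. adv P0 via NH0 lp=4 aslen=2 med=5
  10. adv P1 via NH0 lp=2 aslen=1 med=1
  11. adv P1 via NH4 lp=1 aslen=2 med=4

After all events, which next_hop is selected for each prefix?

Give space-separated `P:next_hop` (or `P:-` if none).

Op 1: best P0=- P1=NH4
Op 2: best P0=NH4 P1=NH4
Op 3: best P0=NH0 P1=NH4
Op 4: best P0=NH0 P1=NH4
Op 5: best P0=NH0 P1=NH4
Op 6: best P0=NH0 P1=NH2
Op 7: best P0=NH1 P1=NH2
Op 8: best P0=NH1 P1=NH2
Op 9: best P0=NH1 P1=NH2
Op 10: best P0=NH1 P1=NH2
Op 11: best P0=NH1 P1=NH2

Answer: P0:NH1 P1:NH2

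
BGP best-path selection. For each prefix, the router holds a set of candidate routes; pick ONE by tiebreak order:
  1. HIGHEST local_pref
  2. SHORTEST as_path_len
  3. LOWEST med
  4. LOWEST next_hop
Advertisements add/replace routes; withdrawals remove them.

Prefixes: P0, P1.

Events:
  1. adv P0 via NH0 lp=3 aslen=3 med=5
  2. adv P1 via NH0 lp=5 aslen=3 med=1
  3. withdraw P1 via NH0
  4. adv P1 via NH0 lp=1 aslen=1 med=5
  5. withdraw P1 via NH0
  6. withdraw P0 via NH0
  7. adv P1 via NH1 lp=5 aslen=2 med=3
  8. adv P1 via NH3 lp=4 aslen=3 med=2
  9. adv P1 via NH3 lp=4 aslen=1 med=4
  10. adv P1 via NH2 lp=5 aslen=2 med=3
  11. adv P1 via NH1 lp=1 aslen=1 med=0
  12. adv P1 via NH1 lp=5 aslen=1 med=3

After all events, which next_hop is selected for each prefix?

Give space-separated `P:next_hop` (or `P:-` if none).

Answer: P0:- P1:NH1

Derivation:
Op 1: best P0=NH0 P1=-
Op 2: best P0=NH0 P1=NH0
Op 3: best P0=NH0 P1=-
Op 4: best P0=NH0 P1=NH0
Op 5: best P0=NH0 P1=-
Op 6: best P0=- P1=-
Op 7: best P0=- P1=NH1
Op 8: best P0=- P1=NH1
Op 9: best P0=- P1=NH1
Op 10: best P0=- P1=NH1
Op 11: best P0=- P1=NH2
Op 12: best P0=- P1=NH1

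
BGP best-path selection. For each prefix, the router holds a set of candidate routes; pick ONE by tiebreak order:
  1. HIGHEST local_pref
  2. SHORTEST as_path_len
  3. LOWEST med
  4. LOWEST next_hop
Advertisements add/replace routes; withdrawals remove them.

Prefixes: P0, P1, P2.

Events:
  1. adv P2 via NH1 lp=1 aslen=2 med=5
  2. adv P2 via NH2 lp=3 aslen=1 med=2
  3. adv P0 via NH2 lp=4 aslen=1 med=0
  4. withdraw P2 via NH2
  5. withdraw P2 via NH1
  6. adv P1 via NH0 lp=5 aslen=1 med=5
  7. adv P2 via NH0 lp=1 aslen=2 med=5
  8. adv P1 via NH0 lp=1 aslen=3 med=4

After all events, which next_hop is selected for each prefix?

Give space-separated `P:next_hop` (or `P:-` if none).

Op 1: best P0=- P1=- P2=NH1
Op 2: best P0=- P1=- P2=NH2
Op 3: best P0=NH2 P1=- P2=NH2
Op 4: best P0=NH2 P1=- P2=NH1
Op 5: best P0=NH2 P1=- P2=-
Op 6: best P0=NH2 P1=NH0 P2=-
Op 7: best P0=NH2 P1=NH0 P2=NH0
Op 8: best P0=NH2 P1=NH0 P2=NH0

Answer: P0:NH2 P1:NH0 P2:NH0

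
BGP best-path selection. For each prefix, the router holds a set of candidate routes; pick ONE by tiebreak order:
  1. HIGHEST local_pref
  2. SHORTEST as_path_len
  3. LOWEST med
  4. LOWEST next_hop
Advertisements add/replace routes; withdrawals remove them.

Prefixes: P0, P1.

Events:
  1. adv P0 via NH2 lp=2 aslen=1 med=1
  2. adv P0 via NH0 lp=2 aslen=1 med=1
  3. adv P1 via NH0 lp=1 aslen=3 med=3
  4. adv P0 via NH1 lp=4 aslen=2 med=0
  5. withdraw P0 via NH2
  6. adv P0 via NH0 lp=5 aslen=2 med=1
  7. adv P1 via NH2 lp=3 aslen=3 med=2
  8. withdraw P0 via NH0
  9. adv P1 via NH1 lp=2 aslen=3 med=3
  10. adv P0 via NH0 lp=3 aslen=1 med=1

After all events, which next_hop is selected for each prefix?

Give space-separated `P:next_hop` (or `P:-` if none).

Answer: P0:NH1 P1:NH2

Derivation:
Op 1: best P0=NH2 P1=-
Op 2: best P0=NH0 P1=-
Op 3: best P0=NH0 P1=NH0
Op 4: best P0=NH1 P1=NH0
Op 5: best P0=NH1 P1=NH0
Op 6: best P0=NH0 P1=NH0
Op 7: best P0=NH0 P1=NH2
Op 8: best P0=NH1 P1=NH2
Op 9: best P0=NH1 P1=NH2
Op 10: best P0=NH1 P1=NH2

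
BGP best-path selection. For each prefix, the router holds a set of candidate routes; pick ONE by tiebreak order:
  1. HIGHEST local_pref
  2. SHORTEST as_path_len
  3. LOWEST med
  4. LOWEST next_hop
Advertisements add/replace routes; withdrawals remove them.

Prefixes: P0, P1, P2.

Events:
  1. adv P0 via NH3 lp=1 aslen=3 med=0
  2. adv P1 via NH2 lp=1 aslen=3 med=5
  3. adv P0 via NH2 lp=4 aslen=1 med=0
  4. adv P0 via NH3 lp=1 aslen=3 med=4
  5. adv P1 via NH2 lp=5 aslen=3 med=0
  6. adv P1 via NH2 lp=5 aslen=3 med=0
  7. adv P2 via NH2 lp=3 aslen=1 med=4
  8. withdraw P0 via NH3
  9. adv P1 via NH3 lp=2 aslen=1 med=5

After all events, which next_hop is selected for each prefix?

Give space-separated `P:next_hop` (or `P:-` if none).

Answer: P0:NH2 P1:NH2 P2:NH2

Derivation:
Op 1: best P0=NH3 P1=- P2=-
Op 2: best P0=NH3 P1=NH2 P2=-
Op 3: best P0=NH2 P1=NH2 P2=-
Op 4: best P0=NH2 P1=NH2 P2=-
Op 5: best P0=NH2 P1=NH2 P2=-
Op 6: best P0=NH2 P1=NH2 P2=-
Op 7: best P0=NH2 P1=NH2 P2=NH2
Op 8: best P0=NH2 P1=NH2 P2=NH2
Op 9: best P0=NH2 P1=NH2 P2=NH2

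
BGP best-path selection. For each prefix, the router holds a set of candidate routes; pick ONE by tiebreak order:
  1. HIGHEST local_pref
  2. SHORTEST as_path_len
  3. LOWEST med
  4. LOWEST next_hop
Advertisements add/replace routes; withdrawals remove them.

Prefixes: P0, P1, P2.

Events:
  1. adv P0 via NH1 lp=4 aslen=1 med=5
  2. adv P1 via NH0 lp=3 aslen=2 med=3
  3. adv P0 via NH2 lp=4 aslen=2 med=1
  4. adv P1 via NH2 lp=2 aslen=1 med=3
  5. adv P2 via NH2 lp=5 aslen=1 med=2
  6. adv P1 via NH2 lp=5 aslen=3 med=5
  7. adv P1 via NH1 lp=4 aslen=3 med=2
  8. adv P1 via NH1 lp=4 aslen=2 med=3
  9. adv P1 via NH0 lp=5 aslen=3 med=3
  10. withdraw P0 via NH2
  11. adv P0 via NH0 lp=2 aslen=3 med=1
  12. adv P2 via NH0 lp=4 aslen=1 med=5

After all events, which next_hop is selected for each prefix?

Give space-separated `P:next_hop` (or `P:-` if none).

Answer: P0:NH1 P1:NH0 P2:NH2

Derivation:
Op 1: best P0=NH1 P1=- P2=-
Op 2: best P0=NH1 P1=NH0 P2=-
Op 3: best P0=NH1 P1=NH0 P2=-
Op 4: best P0=NH1 P1=NH0 P2=-
Op 5: best P0=NH1 P1=NH0 P2=NH2
Op 6: best P0=NH1 P1=NH2 P2=NH2
Op 7: best P0=NH1 P1=NH2 P2=NH2
Op 8: best P0=NH1 P1=NH2 P2=NH2
Op 9: best P0=NH1 P1=NH0 P2=NH2
Op 10: best P0=NH1 P1=NH0 P2=NH2
Op 11: best P0=NH1 P1=NH0 P2=NH2
Op 12: best P0=NH1 P1=NH0 P2=NH2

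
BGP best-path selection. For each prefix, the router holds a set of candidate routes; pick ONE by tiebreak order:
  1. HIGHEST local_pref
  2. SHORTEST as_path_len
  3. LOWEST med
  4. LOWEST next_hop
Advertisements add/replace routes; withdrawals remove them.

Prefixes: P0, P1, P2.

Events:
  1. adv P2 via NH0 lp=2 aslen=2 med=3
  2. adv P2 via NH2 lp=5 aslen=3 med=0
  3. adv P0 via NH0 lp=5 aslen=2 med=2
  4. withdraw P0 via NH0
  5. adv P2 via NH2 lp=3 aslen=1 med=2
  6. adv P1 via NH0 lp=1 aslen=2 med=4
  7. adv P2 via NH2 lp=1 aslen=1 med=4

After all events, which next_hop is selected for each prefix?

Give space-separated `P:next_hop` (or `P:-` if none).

Op 1: best P0=- P1=- P2=NH0
Op 2: best P0=- P1=- P2=NH2
Op 3: best P0=NH0 P1=- P2=NH2
Op 4: best P0=- P1=- P2=NH2
Op 5: best P0=- P1=- P2=NH2
Op 6: best P0=- P1=NH0 P2=NH2
Op 7: best P0=- P1=NH0 P2=NH0

Answer: P0:- P1:NH0 P2:NH0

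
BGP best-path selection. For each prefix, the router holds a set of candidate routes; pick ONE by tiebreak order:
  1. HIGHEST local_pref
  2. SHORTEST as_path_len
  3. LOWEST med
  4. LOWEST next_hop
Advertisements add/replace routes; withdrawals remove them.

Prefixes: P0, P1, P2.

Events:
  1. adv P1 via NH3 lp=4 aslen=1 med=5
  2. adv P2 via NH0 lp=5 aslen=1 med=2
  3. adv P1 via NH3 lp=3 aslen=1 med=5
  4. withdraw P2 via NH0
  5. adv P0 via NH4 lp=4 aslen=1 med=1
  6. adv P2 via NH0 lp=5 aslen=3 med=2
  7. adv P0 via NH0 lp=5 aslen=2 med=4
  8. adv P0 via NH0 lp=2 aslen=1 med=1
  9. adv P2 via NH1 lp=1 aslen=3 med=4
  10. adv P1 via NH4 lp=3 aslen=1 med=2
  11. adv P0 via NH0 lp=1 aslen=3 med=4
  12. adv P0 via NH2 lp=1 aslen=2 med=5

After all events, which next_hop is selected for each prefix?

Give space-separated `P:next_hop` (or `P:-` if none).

Answer: P0:NH4 P1:NH4 P2:NH0

Derivation:
Op 1: best P0=- P1=NH3 P2=-
Op 2: best P0=- P1=NH3 P2=NH0
Op 3: best P0=- P1=NH3 P2=NH0
Op 4: best P0=- P1=NH3 P2=-
Op 5: best P0=NH4 P1=NH3 P2=-
Op 6: best P0=NH4 P1=NH3 P2=NH0
Op 7: best P0=NH0 P1=NH3 P2=NH0
Op 8: best P0=NH4 P1=NH3 P2=NH0
Op 9: best P0=NH4 P1=NH3 P2=NH0
Op 10: best P0=NH4 P1=NH4 P2=NH0
Op 11: best P0=NH4 P1=NH4 P2=NH0
Op 12: best P0=NH4 P1=NH4 P2=NH0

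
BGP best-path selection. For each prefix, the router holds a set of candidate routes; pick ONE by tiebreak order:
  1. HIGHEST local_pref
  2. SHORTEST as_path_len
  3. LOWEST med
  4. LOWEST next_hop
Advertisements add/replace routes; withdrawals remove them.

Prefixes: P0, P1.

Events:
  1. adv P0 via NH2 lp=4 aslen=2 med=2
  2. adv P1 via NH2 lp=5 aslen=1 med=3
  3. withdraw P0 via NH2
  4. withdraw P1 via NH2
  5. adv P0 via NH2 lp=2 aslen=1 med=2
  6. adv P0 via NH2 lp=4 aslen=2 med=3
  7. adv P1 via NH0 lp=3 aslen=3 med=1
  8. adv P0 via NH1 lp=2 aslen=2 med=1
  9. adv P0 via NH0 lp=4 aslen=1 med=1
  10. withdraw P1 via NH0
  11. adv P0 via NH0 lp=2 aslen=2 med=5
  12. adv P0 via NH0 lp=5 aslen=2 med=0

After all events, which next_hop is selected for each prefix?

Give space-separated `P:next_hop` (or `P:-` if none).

Op 1: best P0=NH2 P1=-
Op 2: best P0=NH2 P1=NH2
Op 3: best P0=- P1=NH2
Op 4: best P0=- P1=-
Op 5: best P0=NH2 P1=-
Op 6: best P0=NH2 P1=-
Op 7: best P0=NH2 P1=NH0
Op 8: best P0=NH2 P1=NH0
Op 9: best P0=NH0 P1=NH0
Op 10: best P0=NH0 P1=-
Op 11: best P0=NH2 P1=-
Op 12: best P0=NH0 P1=-

Answer: P0:NH0 P1:-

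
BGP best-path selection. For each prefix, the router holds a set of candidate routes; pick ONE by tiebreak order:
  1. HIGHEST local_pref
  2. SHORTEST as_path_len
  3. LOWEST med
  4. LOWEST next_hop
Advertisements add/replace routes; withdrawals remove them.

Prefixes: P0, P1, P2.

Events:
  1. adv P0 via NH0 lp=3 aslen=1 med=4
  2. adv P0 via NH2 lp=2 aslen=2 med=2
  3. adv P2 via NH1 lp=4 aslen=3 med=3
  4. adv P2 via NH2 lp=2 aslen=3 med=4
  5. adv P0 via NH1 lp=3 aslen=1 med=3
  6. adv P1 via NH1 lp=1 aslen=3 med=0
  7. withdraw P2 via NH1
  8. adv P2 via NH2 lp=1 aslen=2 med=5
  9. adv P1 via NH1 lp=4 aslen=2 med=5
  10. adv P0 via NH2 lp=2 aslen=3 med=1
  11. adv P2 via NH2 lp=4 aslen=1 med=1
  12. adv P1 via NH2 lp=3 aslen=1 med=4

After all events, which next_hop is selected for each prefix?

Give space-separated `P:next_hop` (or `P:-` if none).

Op 1: best P0=NH0 P1=- P2=-
Op 2: best P0=NH0 P1=- P2=-
Op 3: best P0=NH0 P1=- P2=NH1
Op 4: best P0=NH0 P1=- P2=NH1
Op 5: best P0=NH1 P1=- P2=NH1
Op 6: best P0=NH1 P1=NH1 P2=NH1
Op 7: best P0=NH1 P1=NH1 P2=NH2
Op 8: best P0=NH1 P1=NH1 P2=NH2
Op 9: best P0=NH1 P1=NH1 P2=NH2
Op 10: best P0=NH1 P1=NH1 P2=NH2
Op 11: best P0=NH1 P1=NH1 P2=NH2
Op 12: best P0=NH1 P1=NH1 P2=NH2

Answer: P0:NH1 P1:NH1 P2:NH2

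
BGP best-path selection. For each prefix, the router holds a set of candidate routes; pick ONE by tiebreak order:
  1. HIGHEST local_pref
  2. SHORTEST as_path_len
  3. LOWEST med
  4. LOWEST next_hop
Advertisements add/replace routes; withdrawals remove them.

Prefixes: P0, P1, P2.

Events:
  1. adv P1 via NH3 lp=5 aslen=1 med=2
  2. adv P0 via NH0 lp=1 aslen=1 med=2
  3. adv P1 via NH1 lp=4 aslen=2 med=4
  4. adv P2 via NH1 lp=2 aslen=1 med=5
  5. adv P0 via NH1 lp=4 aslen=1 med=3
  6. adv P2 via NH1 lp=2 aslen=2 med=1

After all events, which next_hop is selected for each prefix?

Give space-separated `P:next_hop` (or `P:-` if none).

Answer: P0:NH1 P1:NH3 P2:NH1

Derivation:
Op 1: best P0=- P1=NH3 P2=-
Op 2: best P0=NH0 P1=NH3 P2=-
Op 3: best P0=NH0 P1=NH3 P2=-
Op 4: best P0=NH0 P1=NH3 P2=NH1
Op 5: best P0=NH1 P1=NH3 P2=NH1
Op 6: best P0=NH1 P1=NH3 P2=NH1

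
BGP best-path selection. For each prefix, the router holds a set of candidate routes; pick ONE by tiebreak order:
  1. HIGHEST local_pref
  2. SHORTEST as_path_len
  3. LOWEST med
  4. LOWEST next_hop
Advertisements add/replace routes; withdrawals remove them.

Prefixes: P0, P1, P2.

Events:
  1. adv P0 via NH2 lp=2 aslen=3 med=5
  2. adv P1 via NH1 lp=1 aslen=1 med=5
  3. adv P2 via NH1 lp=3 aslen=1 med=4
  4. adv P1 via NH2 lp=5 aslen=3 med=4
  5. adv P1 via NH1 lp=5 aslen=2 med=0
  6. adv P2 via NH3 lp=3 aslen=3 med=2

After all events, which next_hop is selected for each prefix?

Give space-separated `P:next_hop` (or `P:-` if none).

Answer: P0:NH2 P1:NH1 P2:NH1

Derivation:
Op 1: best P0=NH2 P1=- P2=-
Op 2: best P0=NH2 P1=NH1 P2=-
Op 3: best P0=NH2 P1=NH1 P2=NH1
Op 4: best P0=NH2 P1=NH2 P2=NH1
Op 5: best P0=NH2 P1=NH1 P2=NH1
Op 6: best P0=NH2 P1=NH1 P2=NH1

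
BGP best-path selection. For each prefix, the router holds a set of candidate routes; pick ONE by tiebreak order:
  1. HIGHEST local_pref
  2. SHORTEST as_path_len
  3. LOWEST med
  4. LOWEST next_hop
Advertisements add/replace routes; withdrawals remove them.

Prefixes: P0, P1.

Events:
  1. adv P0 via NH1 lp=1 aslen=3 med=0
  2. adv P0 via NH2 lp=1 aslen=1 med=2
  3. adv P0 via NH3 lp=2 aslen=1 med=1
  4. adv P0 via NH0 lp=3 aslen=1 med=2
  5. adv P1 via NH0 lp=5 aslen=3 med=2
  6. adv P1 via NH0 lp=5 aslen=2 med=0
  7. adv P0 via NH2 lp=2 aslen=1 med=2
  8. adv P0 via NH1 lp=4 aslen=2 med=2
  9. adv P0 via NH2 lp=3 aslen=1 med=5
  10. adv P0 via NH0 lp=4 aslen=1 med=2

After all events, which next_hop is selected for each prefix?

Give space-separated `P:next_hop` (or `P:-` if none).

Answer: P0:NH0 P1:NH0

Derivation:
Op 1: best P0=NH1 P1=-
Op 2: best P0=NH2 P1=-
Op 3: best P0=NH3 P1=-
Op 4: best P0=NH0 P1=-
Op 5: best P0=NH0 P1=NH0
Op 6: best P0=NH0 P1=NH0
Op 7: best P0=NH0 P1=NH0
Op 8: best P0=NH1 P1=NH0
Op 9: best P0=NH1 P1=NH0
Op 10: best P0=NH0 P1=NH0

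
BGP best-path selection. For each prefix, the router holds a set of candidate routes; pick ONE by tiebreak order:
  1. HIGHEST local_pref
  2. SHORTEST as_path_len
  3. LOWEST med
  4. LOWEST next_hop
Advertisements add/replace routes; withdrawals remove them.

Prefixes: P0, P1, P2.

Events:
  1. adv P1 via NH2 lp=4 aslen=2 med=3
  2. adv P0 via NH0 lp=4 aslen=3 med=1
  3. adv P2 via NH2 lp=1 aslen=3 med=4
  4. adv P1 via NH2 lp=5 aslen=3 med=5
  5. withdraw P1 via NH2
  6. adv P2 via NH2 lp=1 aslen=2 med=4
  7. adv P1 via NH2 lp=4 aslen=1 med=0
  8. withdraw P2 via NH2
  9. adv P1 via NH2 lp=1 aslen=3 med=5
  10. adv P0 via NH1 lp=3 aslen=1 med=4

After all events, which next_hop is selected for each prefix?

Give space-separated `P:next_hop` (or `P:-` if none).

Answer: P0:NH0 P1:NH2 P2:-

Derivation:
Op 1: best P0=- P1=NH2 P2=-
Op 2: best P0=NH0 P1=NH2 P2=-
Op 3: best P0=NH0 P1=NH2 P2=NH2
Op 4: best P0=NH0 P1=NH2 P2=NH2
Op 5: best P0=NH0 P1=- P2=NH2
Op 6: best P0=NH0 P1=- P2=NH2
Op 7: best P0=NH0 P1=NH2 P2=NH2
Op 8: best P0=NH0 P1=NH2 P2=-
Op 9: best P0=NH0 P1=NH2 P2=-
Op 10: best P0=NH0 P1=NH2 P2=-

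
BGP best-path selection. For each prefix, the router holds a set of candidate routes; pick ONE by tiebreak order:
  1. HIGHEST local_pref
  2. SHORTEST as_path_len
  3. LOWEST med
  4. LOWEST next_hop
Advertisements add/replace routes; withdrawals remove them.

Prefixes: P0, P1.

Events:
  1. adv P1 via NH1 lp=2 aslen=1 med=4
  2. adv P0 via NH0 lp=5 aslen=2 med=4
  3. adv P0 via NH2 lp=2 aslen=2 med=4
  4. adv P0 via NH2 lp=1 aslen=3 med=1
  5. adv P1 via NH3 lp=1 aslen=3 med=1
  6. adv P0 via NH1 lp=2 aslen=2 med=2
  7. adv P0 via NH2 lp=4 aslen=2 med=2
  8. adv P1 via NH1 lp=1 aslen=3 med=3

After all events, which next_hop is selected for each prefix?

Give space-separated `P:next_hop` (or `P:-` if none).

Answer: P0:NH0 P1:NH3

Derivation:
Op 1: best P0=- P1=NH1
Op 2: best P0=NH0 P1=NH1
Op 3: best P0=NH0 P1=NH1
Op 4: best P0=NH0 P1=NH1
Op 5: best P0=NH0 P1=NH1
Op 6: best P0=NH0 P1=NH1
Op 7: best P0=NH0 P1=NH1
Op 8: best P0=NH0 P1=NH3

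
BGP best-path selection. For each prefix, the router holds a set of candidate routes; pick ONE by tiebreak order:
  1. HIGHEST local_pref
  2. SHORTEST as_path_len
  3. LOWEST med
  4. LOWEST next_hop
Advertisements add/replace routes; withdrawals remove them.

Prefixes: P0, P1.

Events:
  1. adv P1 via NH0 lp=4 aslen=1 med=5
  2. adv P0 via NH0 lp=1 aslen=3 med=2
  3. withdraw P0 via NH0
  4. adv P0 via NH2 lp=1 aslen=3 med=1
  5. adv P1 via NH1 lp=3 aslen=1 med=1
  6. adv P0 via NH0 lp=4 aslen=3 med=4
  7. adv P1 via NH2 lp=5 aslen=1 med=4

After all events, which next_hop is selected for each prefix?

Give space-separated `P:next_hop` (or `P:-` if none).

Op 1: best P0=- P1=NH0
Op 2: best P0=NH0 P1=NH0
Op 3: best P0=- P1=NH0
Op 4: best P0=NH2 P1=NH0
Op 5: best P0=NH2 P1=NH0
Op 6: best P0=NH0 P1=NH0
Op 7: best P0=NH0 P1=NH2

Answer: P0:NH0 P1:NH2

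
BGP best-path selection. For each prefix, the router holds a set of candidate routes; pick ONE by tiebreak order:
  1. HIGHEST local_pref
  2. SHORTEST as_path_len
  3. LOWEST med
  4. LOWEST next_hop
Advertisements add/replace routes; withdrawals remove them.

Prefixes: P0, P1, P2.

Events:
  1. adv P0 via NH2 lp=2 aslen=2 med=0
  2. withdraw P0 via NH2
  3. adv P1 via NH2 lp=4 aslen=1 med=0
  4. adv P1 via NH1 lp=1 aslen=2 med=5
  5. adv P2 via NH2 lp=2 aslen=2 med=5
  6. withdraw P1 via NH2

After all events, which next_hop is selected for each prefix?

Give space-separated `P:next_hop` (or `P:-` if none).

Answer: P0:- P1:NH1 P2:NH2

Derivation:
Op 1: best P0=NH2 P1=- P2=-
Op 2: best P0=- P1=- P2=-
Op 3: best P0=- P1=NH2 P2=-
Op 4: best P0=- P1=NH2 P2=-
Op 5: best P0=- P1=NH2 P2=NH2
Op 6: best P0=- P1=NH1 P2=NH2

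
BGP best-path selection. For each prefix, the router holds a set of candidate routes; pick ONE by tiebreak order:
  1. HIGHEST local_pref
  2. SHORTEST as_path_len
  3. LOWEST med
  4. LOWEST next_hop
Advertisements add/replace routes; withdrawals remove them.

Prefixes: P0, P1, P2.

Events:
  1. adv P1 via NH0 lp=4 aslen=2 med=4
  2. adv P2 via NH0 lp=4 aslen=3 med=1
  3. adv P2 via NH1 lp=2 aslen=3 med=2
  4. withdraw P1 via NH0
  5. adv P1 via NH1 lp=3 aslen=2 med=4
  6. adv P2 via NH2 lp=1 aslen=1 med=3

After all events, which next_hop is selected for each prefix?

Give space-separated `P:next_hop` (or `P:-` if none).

Op 1: best P0=- P1=NH0 P2=-
Op 2: best P0=- P1=NH0 P2=NH0
Op 3: best P0=- P1=NH0 P2=NH0
Op 4: best P0=- P1=- P2=NH0
Op 5: best P0=- P1=NH1 P2=NH0
Op 6: best P0=- P1=NH1 P2=NH0

Answer: P0:- P1:NH1 P2:NH0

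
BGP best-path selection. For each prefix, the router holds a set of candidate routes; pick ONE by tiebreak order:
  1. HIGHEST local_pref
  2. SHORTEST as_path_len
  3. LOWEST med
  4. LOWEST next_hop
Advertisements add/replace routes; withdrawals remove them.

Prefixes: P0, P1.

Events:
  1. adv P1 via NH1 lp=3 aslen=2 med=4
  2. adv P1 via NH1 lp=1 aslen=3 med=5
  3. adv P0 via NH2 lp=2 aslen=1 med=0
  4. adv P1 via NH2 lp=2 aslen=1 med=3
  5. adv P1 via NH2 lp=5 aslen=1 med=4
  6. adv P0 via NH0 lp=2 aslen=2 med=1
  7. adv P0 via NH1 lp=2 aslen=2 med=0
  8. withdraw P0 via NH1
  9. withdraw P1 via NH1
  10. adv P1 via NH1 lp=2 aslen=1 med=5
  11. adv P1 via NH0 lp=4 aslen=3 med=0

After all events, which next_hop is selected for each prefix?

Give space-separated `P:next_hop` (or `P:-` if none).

Op 1: best P0=- P1=NH1
Op 2: best P0=- P1=NH1
Op 3: best P0=NH2 P1=NH1
Op 4: best P0=NH2 P1=NH2
Op 5: best P0=NH2 P1=NH2
Op 6: best P0=NH2 P1=NH2
Op 7: best P0=NH2 P1=NH2
Op 8: best P0=NH2 P1=NH2
Op 9: best P0=NH2 P1=NH2
Op 10: best P0=NH2 P1=NH2
Op 11: best P0=NH2 P1=NH2

Answer: P0:NH2 P1:NH2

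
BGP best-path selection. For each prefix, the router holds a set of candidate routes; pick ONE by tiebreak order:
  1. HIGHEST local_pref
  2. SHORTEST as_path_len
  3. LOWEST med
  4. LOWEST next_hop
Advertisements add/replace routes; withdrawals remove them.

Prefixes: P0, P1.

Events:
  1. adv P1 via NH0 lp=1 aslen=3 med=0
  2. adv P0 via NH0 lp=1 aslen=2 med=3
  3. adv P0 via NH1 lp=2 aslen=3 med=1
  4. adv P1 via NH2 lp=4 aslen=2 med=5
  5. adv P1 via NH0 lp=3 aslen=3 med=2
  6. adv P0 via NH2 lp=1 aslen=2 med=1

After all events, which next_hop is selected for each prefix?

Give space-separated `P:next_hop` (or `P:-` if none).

Op 1: best P0=- P1=NH0
Op 2: best P0=NH0 P1=NH0
Op 3: best P0=NH1 P1=NH0
Op 4: best P0=NH1 P1=NH2
Op 5: best P0=NH1 P1=NH2
Op 6: best P0=NH1 P1=NH2

Answer: P0:NH1 P1:NH2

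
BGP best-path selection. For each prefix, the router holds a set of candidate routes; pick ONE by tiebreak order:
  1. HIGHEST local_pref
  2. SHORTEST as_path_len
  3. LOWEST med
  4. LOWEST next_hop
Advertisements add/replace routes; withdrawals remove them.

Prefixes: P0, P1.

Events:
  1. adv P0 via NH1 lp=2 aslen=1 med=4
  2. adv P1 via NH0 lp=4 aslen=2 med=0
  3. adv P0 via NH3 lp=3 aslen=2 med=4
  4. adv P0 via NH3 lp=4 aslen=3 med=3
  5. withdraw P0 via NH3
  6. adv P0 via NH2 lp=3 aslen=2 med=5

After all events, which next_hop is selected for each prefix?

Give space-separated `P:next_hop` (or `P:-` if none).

Op 1: best P0=NH1 P1=-
Op 2: best P0=NH1 P1=NH0
Op 3: best P0=NH3 P1=NH0
Op 4: best P0=NH3 P1=NH0
Op 5: best P0=NH1 P1=NH0
Op 6: best P0=NH2 P1=NH0

Answer: P0:NH2 P1:NH0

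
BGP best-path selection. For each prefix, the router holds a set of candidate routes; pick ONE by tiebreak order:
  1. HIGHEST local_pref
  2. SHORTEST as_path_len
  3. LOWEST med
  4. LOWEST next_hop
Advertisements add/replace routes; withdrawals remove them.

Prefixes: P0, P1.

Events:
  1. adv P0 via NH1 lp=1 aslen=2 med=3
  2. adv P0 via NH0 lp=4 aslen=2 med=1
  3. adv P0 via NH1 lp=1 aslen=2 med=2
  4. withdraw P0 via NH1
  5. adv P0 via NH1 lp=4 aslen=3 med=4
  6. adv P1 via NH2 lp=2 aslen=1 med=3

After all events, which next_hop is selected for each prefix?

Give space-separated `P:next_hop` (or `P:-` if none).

Op 1: best P0=NH1 P1=-
Op 2: best P0=NH0 P1=-
Op 3: best P0=NH0 P1=-
Op 4: best P0=NH0 P1=-
Op 5: best P0=NH0 P1=-
Op 6: best P0=NH0 P1=NH2

Answer: P0:NH0 P1:NH2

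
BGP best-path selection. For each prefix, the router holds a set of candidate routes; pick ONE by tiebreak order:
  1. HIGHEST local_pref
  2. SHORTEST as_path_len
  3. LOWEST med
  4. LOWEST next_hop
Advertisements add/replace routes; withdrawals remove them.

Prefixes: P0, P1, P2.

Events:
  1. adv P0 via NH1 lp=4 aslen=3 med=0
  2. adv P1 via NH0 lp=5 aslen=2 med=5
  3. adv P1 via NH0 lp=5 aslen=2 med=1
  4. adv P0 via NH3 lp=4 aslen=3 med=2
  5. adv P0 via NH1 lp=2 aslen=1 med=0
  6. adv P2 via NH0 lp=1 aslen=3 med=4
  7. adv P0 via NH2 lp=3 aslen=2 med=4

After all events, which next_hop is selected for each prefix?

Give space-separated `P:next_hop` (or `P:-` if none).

Answer: P0:NH3 P1:NH0 P2:NH0

Derivation:
Op 1: best P0=NH1 P1=- P2=-
Op 2: best P0=NH1 P1=NH0 P2=-
Op 3: best P0=NH1 P1=NH0 P2=-
Op 4: best P0=NH1 P1=NH0 P2=-
Op 5: best P0=NH3 P1=NH0 P2=-
Op 6: best P0=NH3 P1=NH0 P2=NH0
Op 7: best P0=NH3 P1=NH0 P2=NH0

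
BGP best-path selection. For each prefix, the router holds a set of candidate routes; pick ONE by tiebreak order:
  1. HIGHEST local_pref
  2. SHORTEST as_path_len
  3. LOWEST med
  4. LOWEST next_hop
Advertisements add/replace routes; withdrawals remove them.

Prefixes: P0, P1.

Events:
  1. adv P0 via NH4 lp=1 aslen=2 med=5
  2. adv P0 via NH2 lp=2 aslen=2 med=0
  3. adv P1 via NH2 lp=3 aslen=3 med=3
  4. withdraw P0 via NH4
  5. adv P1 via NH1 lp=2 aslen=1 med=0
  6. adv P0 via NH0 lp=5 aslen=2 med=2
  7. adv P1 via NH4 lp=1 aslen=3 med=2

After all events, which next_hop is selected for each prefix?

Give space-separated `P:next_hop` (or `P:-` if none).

Op 1: best P0=NH4 P1=-
Op 2: best P0=NH2 P1=-
Op 3: best P0=NH2 P1=NH2
Op 4: best P0=NH2 P1=NH2
Op 5: best P0=NH2 P1=NH2
Op 6: best P0=NH0 P1=NH2
Op 7: best P0=NH0 P1=NH2

Answer: P0:NH0 P1:NH2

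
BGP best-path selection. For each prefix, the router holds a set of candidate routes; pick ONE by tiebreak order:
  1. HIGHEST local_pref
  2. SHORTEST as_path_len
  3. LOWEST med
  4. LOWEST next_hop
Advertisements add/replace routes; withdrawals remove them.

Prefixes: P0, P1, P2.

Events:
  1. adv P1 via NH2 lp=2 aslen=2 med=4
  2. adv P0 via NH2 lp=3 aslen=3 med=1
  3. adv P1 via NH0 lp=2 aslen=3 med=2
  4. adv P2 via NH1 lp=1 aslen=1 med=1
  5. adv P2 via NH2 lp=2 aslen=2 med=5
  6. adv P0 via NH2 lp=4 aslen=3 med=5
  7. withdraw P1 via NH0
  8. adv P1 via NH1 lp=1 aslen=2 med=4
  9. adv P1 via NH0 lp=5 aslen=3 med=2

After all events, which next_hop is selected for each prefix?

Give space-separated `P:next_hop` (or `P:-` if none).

Answer: P0:NH2 P1:NH0 P2:NH2

Derivation:
Op 1: best P0=- P1=NH2 P2=-
Op 2: best P0=NH2 P1=NH2 P2=-
Op 3: best P0=NH2 P1=NH2 P2=-
Op 4: best P0=NH2 P1=NH2 P2=NH1
Op 5: best P0=NH2 P1=NH2 P2=NH2
Op 6: best P0=NH2 P1=NH2 P2=NH2
Op 7: best P0=NH2 P1=NH2 P2=NH2
Op 8: best P0=NH2 P1=NH2 P2=NH2
Op 9: best P0=NH2 P1=NH0 P2=NH2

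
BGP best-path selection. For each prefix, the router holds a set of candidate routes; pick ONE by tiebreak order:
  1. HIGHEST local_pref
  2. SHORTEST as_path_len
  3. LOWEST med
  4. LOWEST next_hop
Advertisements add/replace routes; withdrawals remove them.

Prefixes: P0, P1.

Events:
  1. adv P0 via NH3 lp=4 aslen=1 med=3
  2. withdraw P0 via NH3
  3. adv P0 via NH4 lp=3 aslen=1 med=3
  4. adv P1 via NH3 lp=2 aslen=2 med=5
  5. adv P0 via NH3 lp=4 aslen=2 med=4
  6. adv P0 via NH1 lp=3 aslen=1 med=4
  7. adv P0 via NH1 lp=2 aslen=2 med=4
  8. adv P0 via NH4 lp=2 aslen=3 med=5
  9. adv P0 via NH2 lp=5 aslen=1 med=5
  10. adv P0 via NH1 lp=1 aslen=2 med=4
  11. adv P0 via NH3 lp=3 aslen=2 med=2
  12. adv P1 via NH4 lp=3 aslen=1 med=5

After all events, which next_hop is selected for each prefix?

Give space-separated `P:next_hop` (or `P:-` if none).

Answer: P0:NH2 P1:NH4

Derivation:
Op 1: best P0=NH3 P1=-
Op 2: best P0=- P1=-
Op 3: best P0=NH4 P1=-
Op 4: best P0=NH4 P1=NH3
Op 5: best P0=NH3 P1=NH3
Op 6: best P0=NH3 P1=NH3
Op 7: best P0=NH3 P1=NH3
Op 8: best P0=NH3 P1=NH3
Op 9: best P0=NH2 P1=NH3
Op 10: best P0=NH2 P1=NH3
Op 11: best P0=NH2 P1=NH3
Op 12: best P0=NH2 P1=NH4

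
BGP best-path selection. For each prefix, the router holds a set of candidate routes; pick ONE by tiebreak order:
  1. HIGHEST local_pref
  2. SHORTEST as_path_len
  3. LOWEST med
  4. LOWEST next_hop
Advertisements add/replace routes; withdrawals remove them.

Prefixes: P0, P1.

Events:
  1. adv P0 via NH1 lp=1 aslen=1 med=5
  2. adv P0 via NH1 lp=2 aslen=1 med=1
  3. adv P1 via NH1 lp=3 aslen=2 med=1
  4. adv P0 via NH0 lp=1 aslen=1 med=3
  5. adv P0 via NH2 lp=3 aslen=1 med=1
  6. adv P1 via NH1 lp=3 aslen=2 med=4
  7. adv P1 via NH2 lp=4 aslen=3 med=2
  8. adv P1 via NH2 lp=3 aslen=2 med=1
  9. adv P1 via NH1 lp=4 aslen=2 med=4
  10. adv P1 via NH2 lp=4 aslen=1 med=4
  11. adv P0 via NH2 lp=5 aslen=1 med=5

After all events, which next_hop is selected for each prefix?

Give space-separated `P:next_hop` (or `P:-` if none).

Op 1: best P0=NH1 P1=-
Op 2: best P0=NH1 P1=-
Op 3: best P0=NH1 P1=NH1
Op 4: best P0=NH1 P1=NH1
Op 5: best P0=NH2 P1=NH1
Op 6: best P0=NH2 P1=NH1
Op 7: best P0=NH2 P1=NH2
Op 8: best P0=NH2 P1=NH2
Op 9: best P0=NH2 P1=NH1
Op 10: best P0=NH2 P1=NH2
Op 11: best P0=NH2 P1=NH2

Answer: P0:NH2 P1:NH2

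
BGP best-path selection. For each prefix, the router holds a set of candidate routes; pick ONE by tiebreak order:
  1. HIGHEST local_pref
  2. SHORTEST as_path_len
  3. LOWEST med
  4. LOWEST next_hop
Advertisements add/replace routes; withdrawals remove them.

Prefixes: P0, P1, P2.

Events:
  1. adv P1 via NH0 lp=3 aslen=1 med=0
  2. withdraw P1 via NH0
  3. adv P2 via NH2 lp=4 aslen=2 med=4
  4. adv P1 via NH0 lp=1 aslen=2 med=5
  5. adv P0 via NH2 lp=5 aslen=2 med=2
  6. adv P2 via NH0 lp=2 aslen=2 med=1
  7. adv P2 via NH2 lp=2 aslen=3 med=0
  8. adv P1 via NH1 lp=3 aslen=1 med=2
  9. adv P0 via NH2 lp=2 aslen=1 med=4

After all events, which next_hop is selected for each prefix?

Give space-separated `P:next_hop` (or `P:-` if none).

Answer: P0:NH2 P1:NH1 P2:NH0

Derivation:
Op 1: best P0=- P1=NH0 P2=-
Op 2: best P0=- P1=- P2=-
Op 3: best P0=- P1=- P2=NH2
Op 4: best P0=- P1=NH0 P2=NH2
Op 5: best P0=NH2 P1=NH0 P2=NH2
Op 6: best P0=NH2 P1=NH0 P2=NH2
Op 7: best P0=NH2 P1=NH0 P2=NH0
Op 8: best P0=NH2 P1=NH1 P2=NH0
Op 9: best P0=NH2 P1=NH1 P2=NH0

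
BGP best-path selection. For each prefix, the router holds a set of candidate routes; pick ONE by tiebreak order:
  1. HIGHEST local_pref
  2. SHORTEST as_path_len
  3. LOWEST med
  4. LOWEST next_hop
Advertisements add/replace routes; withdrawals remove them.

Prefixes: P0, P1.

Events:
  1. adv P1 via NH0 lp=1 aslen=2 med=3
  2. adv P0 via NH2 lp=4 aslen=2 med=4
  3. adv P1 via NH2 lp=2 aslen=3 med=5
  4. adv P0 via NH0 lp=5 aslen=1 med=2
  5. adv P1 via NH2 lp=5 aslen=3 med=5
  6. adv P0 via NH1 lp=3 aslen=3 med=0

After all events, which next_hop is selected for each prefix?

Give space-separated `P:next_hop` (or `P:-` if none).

Op 1: best P0=- P1=NH0
Op 2: best P0=NH2 P1=NH0
Op 3: best P0=NH2 P1=NH2
Op 4: best P0=NH0 P1=NH2
Op 5: best P0=NH0 P1=NH2
Op 6: best P0=NH0 P1=NH2

Answer: P0:NH0 P1:NH2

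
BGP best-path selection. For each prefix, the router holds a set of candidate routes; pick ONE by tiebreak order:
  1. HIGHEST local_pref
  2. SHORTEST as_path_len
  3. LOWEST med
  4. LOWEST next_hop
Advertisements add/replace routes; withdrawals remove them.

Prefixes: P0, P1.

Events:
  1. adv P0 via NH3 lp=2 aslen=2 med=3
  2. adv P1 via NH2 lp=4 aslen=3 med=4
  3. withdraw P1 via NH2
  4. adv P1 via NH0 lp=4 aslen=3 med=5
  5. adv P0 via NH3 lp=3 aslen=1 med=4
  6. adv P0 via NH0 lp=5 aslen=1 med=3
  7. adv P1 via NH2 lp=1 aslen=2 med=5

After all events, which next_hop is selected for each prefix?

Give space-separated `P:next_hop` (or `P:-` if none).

Op 1: best P0=NH3 P1=-
Op 2: best P0=NH3 P1=NH2
Op 3: best P0=NH3 P1=-
Op 4: best P0=NH3 P1=NH0
Op 5: best P0=NH3 P1=NH0
Op 6: best P0=NH0 P1=NH0
Op 7: best P0=NH0 P1=NH0

Answer: P0:NH0 P1:NH0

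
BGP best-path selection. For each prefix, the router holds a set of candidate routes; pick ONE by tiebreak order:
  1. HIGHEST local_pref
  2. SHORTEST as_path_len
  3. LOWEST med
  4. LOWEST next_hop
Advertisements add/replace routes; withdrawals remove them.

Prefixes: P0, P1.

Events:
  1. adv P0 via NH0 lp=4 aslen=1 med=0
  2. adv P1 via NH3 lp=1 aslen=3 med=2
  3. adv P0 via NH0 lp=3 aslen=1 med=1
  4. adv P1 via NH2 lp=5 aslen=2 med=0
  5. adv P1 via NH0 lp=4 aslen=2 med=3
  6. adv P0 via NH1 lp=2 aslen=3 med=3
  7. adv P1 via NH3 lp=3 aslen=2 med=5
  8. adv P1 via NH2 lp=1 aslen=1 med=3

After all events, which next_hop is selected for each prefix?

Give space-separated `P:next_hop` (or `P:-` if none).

Op 1: best P0=NH0 P1=-
Op 2: best P0=NH0 P1=NH3
Op 3: best P0=NH0 P1=NH3
Op 4: best P0=NH0 P1=NH2
Op 5: best P0=NH0 P1=NH2
Op 6: best P0=NH0 P1=NH2
Op 7: best P0=NH0 P1=NH2
Op 8: best P0=NH0 P1=NH0

Answer: P0:NH0 P1:NH0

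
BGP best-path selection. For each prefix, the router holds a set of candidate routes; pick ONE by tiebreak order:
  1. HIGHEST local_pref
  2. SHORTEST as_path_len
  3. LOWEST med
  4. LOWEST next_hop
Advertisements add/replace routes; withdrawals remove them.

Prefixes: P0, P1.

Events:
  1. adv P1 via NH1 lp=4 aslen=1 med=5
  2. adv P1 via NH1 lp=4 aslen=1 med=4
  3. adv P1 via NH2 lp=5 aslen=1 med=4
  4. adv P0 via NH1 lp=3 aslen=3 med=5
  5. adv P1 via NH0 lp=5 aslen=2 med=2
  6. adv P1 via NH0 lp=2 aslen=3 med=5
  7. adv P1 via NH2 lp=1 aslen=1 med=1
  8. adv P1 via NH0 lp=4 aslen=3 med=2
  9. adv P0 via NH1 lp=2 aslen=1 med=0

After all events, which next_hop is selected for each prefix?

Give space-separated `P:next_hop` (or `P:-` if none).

Op 1: best P0=- P1=NH1
Op 2: best P0=- P1=NH1
Op 3: best P0=- P1=NH2
Op 4: best P0=NH1 P1=NH2
Op 5: best P0=NH1 P1=NH2
Op 6: best P0=NH1 P1=NH2
Op 7: best P0=NH1 P1=NH1
Op 8: best P0=NH1 P1=NH1
Op 9: best P0=NH1 P1=NH1

Answer: P0:NH1 P1:NH1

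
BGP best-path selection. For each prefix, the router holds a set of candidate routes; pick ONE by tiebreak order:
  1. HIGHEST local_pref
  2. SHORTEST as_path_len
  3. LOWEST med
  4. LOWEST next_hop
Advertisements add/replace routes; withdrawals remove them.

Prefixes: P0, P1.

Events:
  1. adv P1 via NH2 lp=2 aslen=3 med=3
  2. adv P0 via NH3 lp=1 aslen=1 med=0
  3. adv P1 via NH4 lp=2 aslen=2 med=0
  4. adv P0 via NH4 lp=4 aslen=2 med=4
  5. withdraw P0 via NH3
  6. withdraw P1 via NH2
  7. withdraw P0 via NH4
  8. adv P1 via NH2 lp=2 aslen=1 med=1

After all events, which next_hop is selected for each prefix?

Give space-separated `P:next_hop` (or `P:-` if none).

Op 1: best P0=- P1=NH2
Op 2: best P0=NH3 P1=NH2
Op 3: best P0=NH3 P1=NH4
Op 4: best P0=NH4 P1=NH4
Op 5: best P0=NH4 P1=NH4
Op 6: best P0=NH4 P1=NH4
Op 7: best P0=- P1=NH4
Op 8: best P0=- P1=NH2

Answer: P0:- P1:NH2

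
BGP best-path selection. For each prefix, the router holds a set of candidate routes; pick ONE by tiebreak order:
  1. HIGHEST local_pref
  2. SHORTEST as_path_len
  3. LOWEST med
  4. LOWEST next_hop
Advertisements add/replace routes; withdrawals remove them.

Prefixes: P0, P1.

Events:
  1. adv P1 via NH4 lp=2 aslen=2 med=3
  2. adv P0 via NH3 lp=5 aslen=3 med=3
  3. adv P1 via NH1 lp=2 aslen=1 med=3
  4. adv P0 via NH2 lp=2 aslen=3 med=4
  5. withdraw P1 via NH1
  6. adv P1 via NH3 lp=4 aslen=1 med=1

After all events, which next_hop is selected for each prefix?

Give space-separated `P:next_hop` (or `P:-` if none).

Op 1: best P0=- P1=NH4
Op 2: best P0=NH3 P1=NH4
Op 3: best P0=NH3 P1=NH1
Op 4: best P0=NH3 P1=NH1
Op 5: best P0=NH3 P1=NH4
Op 6: best P0=NH3 P1=NH3

Answer: P0:NH3 P1:NH3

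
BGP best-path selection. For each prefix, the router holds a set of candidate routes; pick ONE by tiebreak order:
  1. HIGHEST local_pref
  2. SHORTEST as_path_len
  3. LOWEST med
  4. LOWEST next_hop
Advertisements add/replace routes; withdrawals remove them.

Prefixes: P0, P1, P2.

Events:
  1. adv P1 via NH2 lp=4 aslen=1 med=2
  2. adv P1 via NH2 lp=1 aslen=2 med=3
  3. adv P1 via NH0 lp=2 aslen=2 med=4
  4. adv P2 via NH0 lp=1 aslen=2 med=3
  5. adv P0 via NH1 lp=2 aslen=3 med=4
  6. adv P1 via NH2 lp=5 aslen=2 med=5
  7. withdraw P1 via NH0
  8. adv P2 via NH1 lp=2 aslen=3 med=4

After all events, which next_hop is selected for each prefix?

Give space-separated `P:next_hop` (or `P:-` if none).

Op 1: best P0=- P1=NH2 P2=-
Op 2: best P0=- P1=NH2 P2=-
Op 3: best P0=- P1=NH0 P2=-
Op 4: best P0=- P1=NH0 P2=NH0
Op 5: best P0=NH1 P1=NH0 P2=NH0
Op 6: best P0=NH1 P1=NH2 P2=NH0
Op 7: best P0=NH1 P1=NH2 P2=NH0
Op 8: best P0=NH1 P1=NH2 P2=NH1

Answer: P0:NH1 P1:NH2 P2:NH1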